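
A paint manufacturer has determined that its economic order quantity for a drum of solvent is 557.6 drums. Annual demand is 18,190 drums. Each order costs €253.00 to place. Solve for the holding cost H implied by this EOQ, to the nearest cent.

Invert the EOQ relation Q*² = 2DS/H.
From Q* = √(2DS/H): H = 2DS / Q*² = 2 × 18,190 × 253 / 557.6² = 29.6031.

H ≈ €29.60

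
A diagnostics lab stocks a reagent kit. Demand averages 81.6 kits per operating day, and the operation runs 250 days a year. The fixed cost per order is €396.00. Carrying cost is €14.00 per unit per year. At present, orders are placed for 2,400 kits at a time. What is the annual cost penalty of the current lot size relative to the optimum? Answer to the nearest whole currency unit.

Annual demand D = 81.6 × 250 = 20,400.
EOQ = √(2DS/H) = √(2 × 20,400 × 396 / 14) ≈ 1074.27.
Cost at Q* = (D/Q*)S + (Q*/2)H = √(2DSH) ≈ €15,039.79.
Cost at Q = 2,400: (20,400/2,400)×396 + (2,400/2)×14 = €3,366.00 + €16,800.00 = €20,166.00.
Excess = €20,166.00 − €15,039.79 = €5,126.21.

Extra cost ≈ €5,126 per year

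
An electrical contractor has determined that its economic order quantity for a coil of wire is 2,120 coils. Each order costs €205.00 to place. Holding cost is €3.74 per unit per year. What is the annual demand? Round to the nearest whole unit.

Invert the EOQ relation Q*² = 2DS/H.
From Q* = √(2DS/H): D = Q*²H / (2S) = 2,120² × 3.74 / (2 × 205) = 40997.698.

D ≈ 40,998 coils per year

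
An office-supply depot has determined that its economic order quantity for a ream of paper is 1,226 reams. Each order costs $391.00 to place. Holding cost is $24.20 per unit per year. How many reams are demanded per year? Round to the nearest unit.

The basic EOQ model gives Q* = √(2DS/H); rearrange for the unknown.
From Q* = √(2DS/H): D = Q*²H / (2S) = 1,226² × 24.2 / (2 × 391) = 46514.628.

D ≈ 46,515 reams per year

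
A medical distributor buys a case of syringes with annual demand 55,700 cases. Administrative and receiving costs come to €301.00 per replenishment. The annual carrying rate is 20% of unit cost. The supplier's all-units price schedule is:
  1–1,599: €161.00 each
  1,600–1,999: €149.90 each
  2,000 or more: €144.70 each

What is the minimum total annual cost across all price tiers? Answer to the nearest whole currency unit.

TC* ≈ €8,097,113

Holding cost per unit per year at price C is H = 0.20·C.
For each price level, check whether its EOQ is feasible; otherwise the best quantity at that price is the breakpoint.
EOQ at €161.00 = 1020.5 (feasible in tier 1): TC = 55,700×€161.00 + (55,700/1020.5)×301 + (1020.5/2)×0.20×€161.00 = €9,000,558.96.
EOQ at €149.90 = 1057.6 < 1600, so use break Q=1600: TC = 55,700×€149.90 + (55,700/1600.0)×301 + (1600.0/2)×0.20×€149.90 = €8,383,892.56.
EOQ at €144.70 = 1076.4 < 2000, so use break Q=2000: TC = 55,700×€144.70 + (55,700/2000.0)×301 + (2000.0/2)×0.20×€144.70 = €8,097,112.85.
Lowest total cost among the candidates is at Q = 2000.0.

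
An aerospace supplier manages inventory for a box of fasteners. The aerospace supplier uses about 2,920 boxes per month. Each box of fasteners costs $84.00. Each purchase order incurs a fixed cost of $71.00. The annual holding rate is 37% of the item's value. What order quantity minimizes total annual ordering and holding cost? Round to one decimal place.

Q* ≈ 400.1 boxes

Annual demand D = 2,920 × 12 = 35,040.
Holding cost H = 0.37 × $84.00 = $31.0800 per unit per year.
EOQ = √(2DS / H) = √(2 × 35,040 × 71 / 31.08).
= √(4,975,680 / 31.08) = √160,092.6641 ≈ 400.116.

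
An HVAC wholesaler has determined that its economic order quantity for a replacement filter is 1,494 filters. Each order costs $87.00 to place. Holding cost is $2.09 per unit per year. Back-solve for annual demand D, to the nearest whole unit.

Squaring Q* = √(2DS/H) gives Q*² = 2DS/H.
From Q* = √(2DS/H): D = Q*²H / (2S) = 1,494² × 2.09 / (2 × 87) = 26810.088.

D ≈ 26,810 filters per year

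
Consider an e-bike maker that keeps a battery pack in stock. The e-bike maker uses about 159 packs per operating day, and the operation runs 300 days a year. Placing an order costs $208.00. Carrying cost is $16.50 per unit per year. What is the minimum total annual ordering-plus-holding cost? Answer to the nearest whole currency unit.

Annual demand D = 159 × 300 = 47,700.
Q* = √(2DS/H) = √(2 × 47,700 × 208 / 16.5) ≈ 1096.64.
At the optimum the two cost components are equal, so total cost = 2·(Q*/2)H = Q*·H.
Minimum total = √(2DSH) = √(2 × 47,700 × 208 × 16.5) ≈ 18094.552.

TC* ≈ $18,095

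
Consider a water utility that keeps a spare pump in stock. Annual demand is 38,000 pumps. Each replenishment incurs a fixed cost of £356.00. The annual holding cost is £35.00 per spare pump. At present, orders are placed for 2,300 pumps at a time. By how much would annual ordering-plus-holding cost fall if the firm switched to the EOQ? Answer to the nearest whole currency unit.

EOQ = √(2DS/H) = √(2 × 38,000 × 356 / 35) ≈ 879.22.
Cost at Q* = (D/Q*)S + (Q*/2)H = √(2DSH) ≈ £30,772.72.
Cost at Q = 2,300: (38,000/2,300)×356 + (2,300/2)×35 = £5,881.74 + £40,250.00 = £46,131.74.
Excess = £46,131.74 − £30,772.72 = £15,359.02.

Extra cost ≈ £15,359 per year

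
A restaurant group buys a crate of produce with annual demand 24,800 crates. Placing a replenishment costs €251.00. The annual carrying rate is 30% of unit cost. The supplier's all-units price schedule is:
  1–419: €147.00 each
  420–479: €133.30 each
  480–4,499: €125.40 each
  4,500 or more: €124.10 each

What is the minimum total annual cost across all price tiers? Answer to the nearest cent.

TC* ≈ €3,131,561.49

Holding cost per unit per year at price C is H = 0.30·C.
Evaluate total cost at each tier's feasible EOQ or, if the EOQ is below the tier, at the tier's minimum quantity.
Tier 1 (€147.00): EOQ = 531.3 exceeds tier's upper bound 419, so this tier is dominated.
Tier 2 (€133.30): EOQ = 558.0 exceeds tier's upper bound 479, so this tier is dominated.
EOQ at €125.40 = 575.3 (feasible in tier 3): TC = 24,800×€125.40 + (24,800/575.3)×251 + (575.3/2)×0.30×€125.40 = €3,131,561.49.
EOQ at €124.10 = 578.3 < 4500, so use break Q=4500: TC = 24,800×€124.10 + (24,800/4500.0)×251 + (4500.0/2)×0.30×€124.10 = €3,162,830.79.
Lowest total cost among the candidates is at Q = 575.3.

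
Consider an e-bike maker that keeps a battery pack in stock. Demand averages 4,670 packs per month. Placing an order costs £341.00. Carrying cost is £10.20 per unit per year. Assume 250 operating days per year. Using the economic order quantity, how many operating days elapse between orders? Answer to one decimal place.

Annual demand D = 4,670 × 12 = 56,040.
The optimal lot size = √(2DS/H) = √(2 × 56,040 × 341 / 10.2) ≈ 1935.71.
Cycle time = Q*/D × 250 = 1935.71 / 56,040 × 250 ≈ 8.635 days.

T ≈ 8.6 days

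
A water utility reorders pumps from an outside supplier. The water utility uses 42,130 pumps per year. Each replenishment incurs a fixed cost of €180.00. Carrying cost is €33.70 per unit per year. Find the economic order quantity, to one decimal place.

Q* ≈ 670.9 pumps

EOQ = √(2DS / H) = √(2 × 42,130 × 180 / 33.7).
= √(15,166,800 / 33.7) = √450,053.4125 ≈ 670.860.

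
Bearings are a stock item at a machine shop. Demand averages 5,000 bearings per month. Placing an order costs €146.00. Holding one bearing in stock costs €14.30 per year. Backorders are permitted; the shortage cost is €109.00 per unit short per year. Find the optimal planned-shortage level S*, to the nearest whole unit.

S* ≈ 137 bearings

Annual demand D = 5,000 × 12 = 60,000.
With planned backorders, Q* = √(2DS/H) · √((H+B)/B).
√(2DS/H) = √(2 × 60,000 × 146 / 14.3) = 1106.876.
√((H+B)/B) = √((14.3+109)/109) = 1.0636.
Q* ≈ 1177.246.
S* = Q* · H/(H+B) = 1177.246 × 14.3/123.3 ≈ 136.534.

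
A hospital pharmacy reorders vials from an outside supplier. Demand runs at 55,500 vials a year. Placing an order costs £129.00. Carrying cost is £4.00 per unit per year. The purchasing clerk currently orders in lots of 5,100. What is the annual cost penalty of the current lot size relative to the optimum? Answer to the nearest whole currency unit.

Extra cost ≈ £4,036 per year

EOQ = √(2DS/H) = √(2 × 55,500 × 129 / 4) ≈ 1892.02.
Cost at Q* = (D/Q*)S + (Q*/2)H = √(2DSH) ≈ £7,568.09.
Cost at Q = 5,100: (55,500/5,100)×129 + (5,100/2)×4 = £1,403.82 + £10,200.00 = £11,603.82.
Excess = £11,603.82 − £7,568.09 = £4,035.73.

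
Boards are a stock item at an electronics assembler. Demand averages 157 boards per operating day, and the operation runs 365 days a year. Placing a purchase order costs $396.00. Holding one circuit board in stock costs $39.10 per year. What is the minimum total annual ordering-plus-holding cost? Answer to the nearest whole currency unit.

TC* ≈ $42,126

Annual demand D = 157 × 365 = 57,305.
Q* = √(2DS/H) = √(2 × 57,305 × 396 / 39.1) ≈ 1077.38.
At Q*, ordering cost (D/Q*)S equals holding cost (Q*/2)H, each = √(DSH/2).
Minimum total = √(2DSH) = √(2 × 57,305 × 396 × 39.1) ≈ 42125.709.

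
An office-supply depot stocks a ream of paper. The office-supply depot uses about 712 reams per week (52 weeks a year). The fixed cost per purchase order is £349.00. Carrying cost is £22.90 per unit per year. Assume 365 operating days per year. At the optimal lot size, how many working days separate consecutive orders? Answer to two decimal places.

Annual demand D = 712 × 52 = 37,024.
EOQ = √(2DS/H) = √(2 × 37,024 × 349 / 22.9) ≈ 1062.31.
Cycle time = Q*/D × 365 = 1062.31 / 37,024 × 365 ≈ 10.473 days.

T ≈ 10.47 days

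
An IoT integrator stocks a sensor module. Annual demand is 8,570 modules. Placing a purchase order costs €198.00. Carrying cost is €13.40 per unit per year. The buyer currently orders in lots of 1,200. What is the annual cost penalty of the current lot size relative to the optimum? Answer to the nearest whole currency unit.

Extra cost ≈ €2,710 per year

EOQ = √(2DS/H) = √(2 × 8,570 × 198 / 13.4) ≈ 503.25.
Cost at Q* = (D/Q*)S + (Q*/2)H = √(2DSH) ≈ €6,743.58.
Cost at Q = 1,200: (8,570/1,200)×198 + (1,200/2)×13.4 = €1,414.05 + €8,040.00 = €9,454.05.
Excess = €9,454.05 − €6,743.58 = €2,710.47.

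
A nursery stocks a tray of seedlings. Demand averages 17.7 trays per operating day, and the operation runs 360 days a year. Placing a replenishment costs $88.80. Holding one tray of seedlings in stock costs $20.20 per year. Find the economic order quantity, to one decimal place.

Annual demand D = 17.7 × 360 = 6,372.
EOQ = √(2DS / H) = √(2 × 6,372 × 88.8 / 20.2).
= √(1,131,667.2 / 20.2) = √56,023.1287 ≈ 236.692.

Q* ≈ 236.7 trays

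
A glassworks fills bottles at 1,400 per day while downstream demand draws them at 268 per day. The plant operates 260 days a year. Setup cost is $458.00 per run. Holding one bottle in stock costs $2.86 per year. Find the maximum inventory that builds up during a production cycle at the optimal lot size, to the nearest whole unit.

I_max ≈ 4,248 bottles

Annual demand D = 268 × 260 = 69,680.
Production build-up factor (1 − d/p) = 1 − 268/1,400 = 0.8086.
Q* = √(2DS / (H(1 − d/p))) = √(2 × 69,680 × 458 / (2.86 × 0.8086)).
= √(63,826,880 / 2.3125) ≈ 5253.631.
Maximum inventory = Q*(1 − d/p) = 5253.631 × 0.8086 ≈ 4247.936.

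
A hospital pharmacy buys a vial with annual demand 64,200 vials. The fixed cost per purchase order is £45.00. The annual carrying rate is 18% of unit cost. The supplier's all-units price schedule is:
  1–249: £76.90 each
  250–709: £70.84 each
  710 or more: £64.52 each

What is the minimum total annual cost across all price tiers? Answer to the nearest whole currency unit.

TC* ≈ £4,150,376

Holding cost per unit per year at price C is H = 0.18·C.
Candidates are each tier's EOQ (if it falls in that tier) and each price-break quantity.
Tier 1 (£76.90): EOQ = 646.1 exceeds tier's upper bound 249, so this tier is dominated.
EOQ at £70.84 = 673.2 (feasible in tier 2): TC = 64,200×£70.84 + (64,200/673.2)×45 + (673.2/2)×0.18×£70.84 = £4,556,511.50.
EOQ at £64.52 = 705.4 < 710, so use break Q=710: TC = 64,200×£64.52 + (64,200/710.0)×45 + (710.0/2)×0.18×£64.52 = £4,150,375.84.
Lowest total cost among the candidates is at Q = 710.0.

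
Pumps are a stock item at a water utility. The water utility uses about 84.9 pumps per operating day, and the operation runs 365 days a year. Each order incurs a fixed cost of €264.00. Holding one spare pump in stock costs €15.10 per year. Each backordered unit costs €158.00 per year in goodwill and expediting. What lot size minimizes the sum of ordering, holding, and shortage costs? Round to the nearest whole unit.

Annual demand D = 84.9 × 365 = 30,988.5.
With planned backorders, Q* = √(2DS/H) · √((H+B)/B).
√(2DS/H) = √(2 × 30,988.5 × 264 / 15.1) = 1040.947.
√((H+B)/B) = √((15.1+158)/158) = 1.0467.
Q* ≈ 1089.554.

Q* ≈ 1,090 pumps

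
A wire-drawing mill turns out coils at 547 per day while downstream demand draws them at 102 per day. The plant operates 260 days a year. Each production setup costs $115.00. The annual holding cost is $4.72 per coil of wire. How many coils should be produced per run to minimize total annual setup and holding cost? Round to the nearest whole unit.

Q* ≈ 1,260 coils

Annual demand D = 102 × 260 = 26,520.
Production build-up factor (1 − d/p) = 1 − 102/547 = 0.8135.
Q* = √(2DS / (H(1 − d/p))) = √(2 × 26,520 × 115 / (4.72 × 0.8135)).
= √(6,099,600 / 3.8399) ≈ 1260.356.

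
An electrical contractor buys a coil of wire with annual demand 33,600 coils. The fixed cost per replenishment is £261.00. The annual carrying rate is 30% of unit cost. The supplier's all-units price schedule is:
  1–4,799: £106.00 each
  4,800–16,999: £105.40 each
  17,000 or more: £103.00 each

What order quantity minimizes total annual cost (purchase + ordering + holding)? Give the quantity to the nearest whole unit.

Holding cost per unit per year at price C is H = 0.30·C.
Evaluate total cost at each tier's feasible EOQ or, if the EOQ is below the tier, at the tier's minimum quantity.
EOQ at £106.00 = 742.7 (feasible in tier 1): TC = 33,600×£106.00 + (33,600/742.7)×261 + (742.7/2)×0.30×£106.00 = £3,585,216.66.
EOQ at £105.40 = 744.8 < 4800, so use break Q=4800: TC = 33,600×£105.40 + (33,600/4800.0)×261 + (4800.0/2)×0.30×£105.40 = £3,619,155.00.
EOQ at £103.00 = 753.4 < 17000, so use break Q=17000: TC = 33,600×£103.00 + (33,600/17000.0)×261 + (17000.0/2)×0.30×£103.00 = £3,723,965.86.
Lowest total cost is £3,585,216.66 at Q = 742.7.

Q* ≈ 743 coils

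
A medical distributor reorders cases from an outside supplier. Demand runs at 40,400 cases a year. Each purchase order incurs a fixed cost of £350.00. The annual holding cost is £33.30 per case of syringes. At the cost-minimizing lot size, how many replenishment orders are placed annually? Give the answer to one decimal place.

N ≈ 43.8 orders per year

The optimal lot size = √(2DS/H) = √(2 × 40,400 × 350 / 33.3) ≈ 921.55.
Orders per year = D / Q* = 40,400 / 921.55 ≈ 43.839.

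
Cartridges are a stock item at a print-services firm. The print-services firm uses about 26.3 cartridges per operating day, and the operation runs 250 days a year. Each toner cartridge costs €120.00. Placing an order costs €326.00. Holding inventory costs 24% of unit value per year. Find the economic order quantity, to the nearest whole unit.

Q* ≈ 386 cartridges

Annual demand D = 26.3 × 250 = 6,575.
Holding cost H = 0.24 × €120.00 = €28.8000 per unit per year.
EOQ = √(2DS / H) = √(2 × 6,575 × 326 / 28.8).
= √(4,286,900 / 28.8) = √148,850.6944 ≈ 385.812.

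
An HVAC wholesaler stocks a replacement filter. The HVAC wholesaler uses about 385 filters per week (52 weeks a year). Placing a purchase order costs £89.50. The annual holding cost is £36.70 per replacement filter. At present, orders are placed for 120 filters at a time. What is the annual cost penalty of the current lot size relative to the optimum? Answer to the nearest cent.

Annual demand D = 385 × 52 = 20,020.
EOQ = √(2DS/H) = √(2 × 20,020 × 89.5 / 36.7) ≈ 312.48.
Cost at Q* = (D/Q*)S + (Q*/2)H = √(2DSH) ≈ £11,468.10.
Cost at Q = 120: (20,020/120)×89.5 + (120/2)×36.7 = £14,931.58 + £2,202.00 = £17,133.58.
Excess = £17,133.58 − £11,468.10 = £5,665.48.

Extra cost ≈ £5,665.48 per year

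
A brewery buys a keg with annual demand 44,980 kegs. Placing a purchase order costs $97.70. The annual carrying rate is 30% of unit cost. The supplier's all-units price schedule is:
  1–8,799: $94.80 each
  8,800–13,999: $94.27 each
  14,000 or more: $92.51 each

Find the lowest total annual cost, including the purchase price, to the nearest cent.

TC* ≈ $4,279,914.18

Holding cost per unit per year at price C is H = 0.30·C.
Candidates are each tier's EOQ (if it falls in that tier) and each price-break quantity.
EOQ at $94.80 = 555.9 (feasible in tier 1): TC = 44,980×$94.80 + (44,980/555.9)×97.7 + (555.9/2)×0.30×$94.80 = $4,279,914.18.
EOQ at $94.27 = 557.5 < 8800, so use break Q=8800: TC = 44,980×$94.27 + (44,980/8800.0)×97.7 + (8800.0/2)×0.30×$94.27 = $4,365,200.38.
EOQ at $92.51 = 562.8 < 14000, so use break Q=14000: TC = 44,980×$92.51 + (44,980/14000.0)×97.7 + (14000.0/2)×0.30×$92.51 = $4,355,684.70.
Lowest total cost among the candidates is at Q = 555.9.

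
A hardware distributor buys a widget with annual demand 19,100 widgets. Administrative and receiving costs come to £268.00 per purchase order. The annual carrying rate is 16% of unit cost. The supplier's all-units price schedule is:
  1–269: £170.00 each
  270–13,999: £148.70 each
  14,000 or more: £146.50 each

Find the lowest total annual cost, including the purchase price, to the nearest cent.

Holding cost per unit per year at price C is H = 0.16·C.
Candidates are each tier's EOQ (if it falls in that tier) and each price-break quantity.
Tier 1 (£170.00): EOQ = 613.5 exceeds tier's upper bound 269, so this tier is dominated.
EOQ at £148.70 = 656.0 (feasible in tier 2): TC = 19,100×£148.70 + (19,100/656.0)×268 + (656.0/2)×0.16×£148.70 = £2,855,776.82.
EOQ at £146.50 = 660.9 < 14000, so use break Q=14000: TC = 19,100×£146.50 + (19,100/14000.0)×268 + (14000.0/2)×0.16×£146.50 = £2,962,595.63.
Lowest total cost among the candidates is at Q = 656.0.

TC* ≈ £2,855,776.82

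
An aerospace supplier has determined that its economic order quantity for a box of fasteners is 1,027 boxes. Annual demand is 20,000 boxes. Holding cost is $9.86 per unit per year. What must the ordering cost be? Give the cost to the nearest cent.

Squaring Q* = √(2DS/H) gives Q*² = 2DS/H.
From Q* = √(2DS/H): S = Q*²H / (2D) = 1,027² × 9.86 / (2 × 20,000) = 259.9907.

S ≈ $259.99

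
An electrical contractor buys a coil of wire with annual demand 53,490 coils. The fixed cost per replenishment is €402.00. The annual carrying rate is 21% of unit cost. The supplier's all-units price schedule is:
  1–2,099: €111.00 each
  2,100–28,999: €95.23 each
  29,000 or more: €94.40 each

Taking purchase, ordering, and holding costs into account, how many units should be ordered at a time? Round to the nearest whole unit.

Q* ≈ 2,100 coils

Holding cost per unit per year at price C is H = 0.21·C.
Evaluate total cost at each tier's feasible EOQ or, if the EOQ is below the tier, at the tier's minimum quantity.
EOQ at €111.00 = 1358.3 (feasible in tier 1): TC = 53,490×€111.00 + (53,490/1358.3)×402 + (1358.3/2)×0.21×€111.00 = €5,969,051.79.
EOQ at €95.23 = 1466.5 < 2100, so use break Q=2100: TC = 53,490×€95.23 + (53,490/2100.0)×402 + (2100.0/2)×0.21×€95.23 = €5,125,090.43.
EOQ at €94.40 = 1472.9 < 29000, so use break Q=29000: TC = 53,490×€94.40 + (53,490/29000.0)×402 + (29000.0/2)×0.21×€94.40 = €5,337,645.48.
Lowest total cost is €5,125,090.43 at Q = 2100.0.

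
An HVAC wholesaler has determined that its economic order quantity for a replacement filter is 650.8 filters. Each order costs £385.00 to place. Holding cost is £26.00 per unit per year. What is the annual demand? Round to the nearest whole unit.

D ≈ 14,301 filters per year

The basic EOQ model gives Q* = √(2DS/H); rearrange for the unknown.
From Q* = √(2DS/H): D = Q*²H / (2S) = 650.8² × 26 / (2 × 385) = 14301.372.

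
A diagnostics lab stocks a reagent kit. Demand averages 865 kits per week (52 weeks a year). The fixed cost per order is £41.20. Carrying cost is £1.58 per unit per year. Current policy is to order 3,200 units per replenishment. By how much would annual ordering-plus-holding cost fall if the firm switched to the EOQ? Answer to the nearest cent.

Extra cost ≈ £687.19 per year

Annual demand D = 865 × 52 = 44,980.
EOQ = √(2DS/H) = √(2 × 44,980 × 41.2 / 1.58) ≈ 1531.60.
Cost at Q* = (D/Q*)S + (Q*/2)H = √(2DSH) ≈ £2,419.92.
Cost at Q = 3,200: (44,980/3,200)×41.2 + (3,200/2)×1.58 = £579.12 + £2,528.00 = £3,107.12.
Excess = £3,107.12 − £2,419.92 = £687.19.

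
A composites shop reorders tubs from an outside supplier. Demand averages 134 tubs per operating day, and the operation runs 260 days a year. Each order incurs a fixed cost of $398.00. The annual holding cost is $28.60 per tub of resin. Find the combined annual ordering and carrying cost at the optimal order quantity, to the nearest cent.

Annual demand D = 134 × 260 = 34,840.
The optimal lot size = √(2DS/H) = √(2 × 34,840 × 398 / 28.6) ≈ 984.72.
At the optimum the two cost components are equal, so total cost = 2·(Q*/2)H = Q*·H.
Minimum total = √(2DSH) = √(2 × 34,840 × 398 × 28.6) ≈ 28162.981.

TC* ≈ $28,162.98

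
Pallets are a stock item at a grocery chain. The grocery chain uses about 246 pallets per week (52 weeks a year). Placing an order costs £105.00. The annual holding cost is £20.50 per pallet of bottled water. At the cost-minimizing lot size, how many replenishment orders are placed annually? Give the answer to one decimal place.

N ≈ 35.3 orders per year

Annual demand D = 246 × 52 = 12,792.
Q* = √(2DS/H) = √(2 × 12,792 × 105 / 20.5) ≈ 361.99.
Orders per year = D / Q* = 12,792 / 361.99 ≈ 35.338.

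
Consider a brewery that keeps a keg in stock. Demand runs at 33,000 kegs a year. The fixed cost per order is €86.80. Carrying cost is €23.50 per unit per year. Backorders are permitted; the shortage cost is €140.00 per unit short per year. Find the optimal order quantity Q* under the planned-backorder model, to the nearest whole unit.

With planned backorders, Q* = √(2DS/H) · √((H+B)/B).
√(2DS/H) = √(2 × 33,000 × 86.8 / 23.5) = 493.740.
√((H+B)/B) = √((23.5+140)/140) = 1.0807.
Q* ≈ 533.572.

Q* ≈ 534 kegs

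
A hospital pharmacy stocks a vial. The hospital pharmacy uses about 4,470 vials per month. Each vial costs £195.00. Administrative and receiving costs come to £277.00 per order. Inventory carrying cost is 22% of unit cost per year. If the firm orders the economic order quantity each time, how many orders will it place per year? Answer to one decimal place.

N ≈ 64.4 orders per year

Annual demand D = 4,470 × 12 = 53,640.
Holding cost H = 0.22 × £195.00 = £42.9000 per unit per year.
The optimal lot size = √(2DS/H) = √(2 × 53,640 × 277 / 42.9) ≈ 832.28.
Orders per year = D / Q* = 53,640 / 832.28 ≈ 64.449.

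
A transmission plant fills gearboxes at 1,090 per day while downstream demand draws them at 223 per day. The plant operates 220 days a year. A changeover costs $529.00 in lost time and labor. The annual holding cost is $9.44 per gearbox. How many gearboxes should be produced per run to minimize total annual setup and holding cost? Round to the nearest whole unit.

Annual demand D = 223 × 220 = 49,060.
Production build-up factor (1 − d/p) = 1 − 223/1,090 = 0.7954.
Q* = √(2DS / (H(1 − d/p))) = √(2 × 49,060 × 529 / (9.44 × 0.7954)).
= √(51,905,480 / 7.5087) ≈ 2629.204.

Q* ≈ 2,629 gearboxes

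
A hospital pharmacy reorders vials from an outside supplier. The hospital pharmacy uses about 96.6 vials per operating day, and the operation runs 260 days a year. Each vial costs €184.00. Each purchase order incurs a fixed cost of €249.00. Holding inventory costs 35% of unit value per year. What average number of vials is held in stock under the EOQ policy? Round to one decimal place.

Annual demand D = 96.6 × 260 = 25,116.
Holding cost H = 0.35 × €184.00 = €64.4000 per unit per year.
EOQ = √(2DS/H) = √(2 × 25,116 × 249 / 64.4) ≈ 440.70.
Average inventory = Q*/2 ≈ 440.70 / 2 = 220.352.

Average inventory ≈ 220.4 vials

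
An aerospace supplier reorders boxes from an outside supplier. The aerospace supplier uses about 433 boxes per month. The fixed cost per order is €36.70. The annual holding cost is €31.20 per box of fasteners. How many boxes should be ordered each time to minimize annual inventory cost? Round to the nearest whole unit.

Q* ≈ 111 boxes

Annual demand D = 433 × 12 = 5,196.
EOQ = √(2DS / H) = √(2 × 5,196 × 36.7 / 31.2).
= √(381,386.4 / 31.2) = √12,223.9231 ≈ 110.562.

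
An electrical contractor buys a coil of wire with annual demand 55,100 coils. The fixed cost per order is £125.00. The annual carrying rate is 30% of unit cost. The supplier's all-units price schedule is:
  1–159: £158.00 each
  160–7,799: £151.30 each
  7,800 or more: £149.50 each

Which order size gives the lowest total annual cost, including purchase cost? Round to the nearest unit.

Q* ≈ 551 coils

Holding cost per unit per year at price C is H = 0.30·C.
For each price level, check whether its EOQ is feasible; otherwise the best quantity at that price is the breakpoint.
Tier 1 (£158.00): EOQ = 539.1 exceeds tier's upper bound 159, so this tier is dominated.
EOQ at £151.30 = 550.9 (feasible in tier 2): TC = 55,100×£151.30 + (55,100/550.9)×125 + (550.9/2)×0.30×£151.30 = £8,361,634.94.
EOQ at £149.50 = 554.2 < 7800, so use break Q=7800: TC = 55,100×£149.50 + (55,100/7800.0)×125 + (7800.0/2)×0.30×£149.50 = £8,413,248.01.
Lowest total cost is £8,361,634.94 at Q = 550.9.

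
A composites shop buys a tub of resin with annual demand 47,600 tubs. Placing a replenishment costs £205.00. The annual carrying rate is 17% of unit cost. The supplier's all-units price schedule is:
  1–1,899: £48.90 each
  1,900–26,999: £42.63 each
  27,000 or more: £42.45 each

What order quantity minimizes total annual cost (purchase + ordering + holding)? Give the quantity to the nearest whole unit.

Holding cost per unit per year at price C is H = 0.17·C.
Candidates are each tier's EOQ (if it falls in that tier) and each price-break quantity.
EOQ at £48.90 = 1532.2 (feasible in tier 1): TC = 47,600×£48.90 + (47,600/1532.2)×205 + (1532.2/2)×0.17×£48.90 = £2,340,377.21.
EOQ at £42.63 = 1641.0 < 1900, so use break Q=1900: TC = 47,600×£42.63 + (47,600/1900.0)×205 + (1900.0/2)×0.17×£42.63 = £2,041,208.53.
EOQ at £42.45 = 1644.5 < 27000, so use break Q=27000: TC = 47,600×£42.45 + (47,600/27000.0)×205 + (27000.0/2)×0.17×£42.45 = £2,118,404.16.
Lowest total cost is £2,041,208.53 at Q = 1900.0.

Q* ≈ 1,900 tubs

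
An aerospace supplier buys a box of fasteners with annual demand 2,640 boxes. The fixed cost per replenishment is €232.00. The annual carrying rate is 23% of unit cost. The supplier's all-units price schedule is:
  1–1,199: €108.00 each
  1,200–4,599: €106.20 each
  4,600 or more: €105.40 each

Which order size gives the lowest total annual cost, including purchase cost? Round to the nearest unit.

Q* ≈ 222 boxes

Holding cost per unit per year at price C is H = 0.23·C.
Evaluate total cost at each tier's feasible EOQ or, if the EOQ is below the tier, at the tier's minimum quantity.
EOQ at €108.00 = 222.1 (feasible in tier 1): TC = 2,640×€108.00 + (2,640/222.1)×232 + (222.1/2)×0.23×€108.00 = €290,636.16.
EOQ at €106.20 = 223.9 < 1200, so use break Q=1200: TC = 2,640×€106.20 + (2,640/1200.0)×232 + (1200.0/2)×0.23×€106.20 = €295,534.00.
EOQ at €105.40 = 224.8 < 4600, so use break Q=4600: TC = 2,640×€105.40 + (2,640/4600.0)×232 + (4600.0/2)×0.23×€105.40 = €334,145.75.
Lowest total cost is €290,636.16 at Q = 222.1.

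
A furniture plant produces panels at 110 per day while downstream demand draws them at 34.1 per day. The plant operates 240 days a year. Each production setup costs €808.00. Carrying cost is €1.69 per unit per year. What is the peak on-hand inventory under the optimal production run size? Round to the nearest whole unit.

Annual demand D = 34.1 × 240 = 8,184.
Production build-up factor (1 − d/p) = 1 − 34.1/110 = 0.6900.
Q* = √(2DS / (H(1 − d/p))) = √(2 × 8,184 × 808 / (1.69 × 0.6900)).
= √(13,225,344 / 1.1661) ≈ 3367.717.
Maximum inventory = Q*(1 − d/p) = 3367.717 × 0.6900 ≈ 2323.725.

I_max ≈ 2,324 panels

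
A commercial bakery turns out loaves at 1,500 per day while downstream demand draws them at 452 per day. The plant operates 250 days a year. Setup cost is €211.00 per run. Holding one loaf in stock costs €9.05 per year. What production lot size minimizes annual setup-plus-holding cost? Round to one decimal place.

Annual demand D = 452 × 250 = 113,000.
Production build-up factor (1 − d/p) = 1 − 452/1,500 = 0.6987.
Q* = √(2DS / (H(1 − d/p))) = √(2 × 113,000 × 211 / (9.05 × 0.6987)).
= √(47,686,000 / 6.3229) ≈ 2746.225.

Q* ≈ 2,746.2 loaves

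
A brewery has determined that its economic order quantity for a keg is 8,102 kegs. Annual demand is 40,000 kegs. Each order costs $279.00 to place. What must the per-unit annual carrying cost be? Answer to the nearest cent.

H ≈ $0.34

Squaring Q* = √(2DS/H) gives Q*² = 2DS/H.
From Q* = √(2DS/H): H = 2DS / Q*² = 2 × 40,000 × 279 / 8,102² = 0.3400.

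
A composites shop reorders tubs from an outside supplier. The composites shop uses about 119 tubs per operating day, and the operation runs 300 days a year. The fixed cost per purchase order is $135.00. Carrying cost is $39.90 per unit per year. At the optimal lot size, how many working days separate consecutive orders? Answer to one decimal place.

Annual demand D = 119 × 300 = 35,700.
EOQ = √(2DS/H) = √(2 × 35,700 × 135 / 39.9) ≈ 491.51.
Cycle time = Q*/D × 300 = 491.51 / 35,700 × 300 ≈ 4.130 days.

T ≈ 4.1 days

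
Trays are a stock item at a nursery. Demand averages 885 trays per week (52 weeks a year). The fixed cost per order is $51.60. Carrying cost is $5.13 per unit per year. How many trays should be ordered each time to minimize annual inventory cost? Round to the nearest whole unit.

Q* ≈ 962 trays

Annual demand D = 885 × 52 = 46,020.
EOQ = √(2DS / H) = √(2 × 46,020 × 51.6 / 5.13).
= √(4,749,264 / 5.13) = √925,782.4561 ≈ 962.176.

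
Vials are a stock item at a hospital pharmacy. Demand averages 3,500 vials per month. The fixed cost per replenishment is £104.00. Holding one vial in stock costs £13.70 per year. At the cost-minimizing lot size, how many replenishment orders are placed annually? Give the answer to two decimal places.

N ≈ 52.60 orders per year

Annual demand D = 3,500 × 12 = 42,000.
Q* = √(2DS/H) = √(2 × 42,000 × 104 / 13.7) ≈ 798.54.
Orders per year = D / Q* = 42,000 / 798.54 ≈ 52.596.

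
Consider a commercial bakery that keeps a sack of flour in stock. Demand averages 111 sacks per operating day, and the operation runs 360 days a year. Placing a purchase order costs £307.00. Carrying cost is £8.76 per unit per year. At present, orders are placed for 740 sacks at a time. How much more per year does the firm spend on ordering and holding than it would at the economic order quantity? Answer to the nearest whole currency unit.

Annual demand D = 111 × 360 = 39,960.
EOQ = √(2DS/H) = √(2 × 39,960 × 307 / 8.76) ≈ 1673.57.
Cost at Q* = (D/Q*)S + (Q*/2)H = √(2DSH) ≈ £14,660.51.
Cost at Q = 740: (39,960/740)×307 + (740/2)×8.76 = £16,578.00 + £3,241.20 = £19,819.20.
Excess = £19,819.20 − £14,660.51 = £5,158.69.

Extra cost ≈ £5,159 per year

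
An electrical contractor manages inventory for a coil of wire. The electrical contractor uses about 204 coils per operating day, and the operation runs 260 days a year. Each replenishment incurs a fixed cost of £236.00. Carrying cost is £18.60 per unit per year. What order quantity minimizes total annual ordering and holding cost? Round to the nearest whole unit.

Q* ≈ 1,160 coils

Annual demand D = 204 × 260 = 53,040.
EOQ = √(2DS / H) = √(2 × 53,040 × 236 / 18.6).
= √(25,034,880 / 18.6) = √1,345,961.2903 ≈ 1160.156.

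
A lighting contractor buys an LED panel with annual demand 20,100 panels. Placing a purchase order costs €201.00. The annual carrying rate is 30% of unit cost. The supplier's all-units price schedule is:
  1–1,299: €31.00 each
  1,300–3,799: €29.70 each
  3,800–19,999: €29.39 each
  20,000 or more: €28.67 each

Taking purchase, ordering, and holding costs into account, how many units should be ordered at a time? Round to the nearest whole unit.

Q* ≈ 1,300 panels

Holding cost per unit per year at price C is H = 0.30·C.
Candidates are each tier's EOQ (if it falls in that tier) and each price-break quantity.
EOQ at €31.00 = 932.1 (feasible in tier 1): TC = 20,100×€31.00 + (20,100/932.1)×201 + (932.1/2)×0.30×€31.00 = €631,768.67.
EOQ at €29.70 = 952.3 < 1300, so use break Q=1300: TC = 20,100×€29.70 + (20,100/1300.0)×201 + (1300.0/2)×0.30×€29.70 = €605,869.27.
EOQ at €29.39 = 957.3 < 3800, so use break Q=3800: TC = 20,100×€29.39 + (20,100/3800.0)×201 + (3800.0/2)×0.30×€29.39 = €608,554.48.
EOQ at €28.67 = 969.3 < 20000, so use break Q=20000: TC = 20,100×€28.67 + (20,100/20000.0)×201 + (20000.0/2)×0.30×€28.67 = €662,479.01.
Lowest total cost is €605,869.27 at Q = 1300.0.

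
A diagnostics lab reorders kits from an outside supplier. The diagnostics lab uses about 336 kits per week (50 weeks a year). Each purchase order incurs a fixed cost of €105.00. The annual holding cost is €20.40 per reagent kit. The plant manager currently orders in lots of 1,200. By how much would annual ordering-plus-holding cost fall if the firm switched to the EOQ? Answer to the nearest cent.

Extra cost ≈ €5,226.42 per year

Annual demand D = 336 × 50 = 16,800.
EOQ = √(2DS/H) = √(2 × 16,800 × 105 / 20.4) ≈ 415.86.
Cost at Q* = (D/Q*)S + (Q*/2)H = √(2DSH) ≈ €8,483.58.
Cost at Q = 1,200: (16,800/1,200)×105 + (1,200/2)×20.4 = €1,470.00 + €12,240.00 = €13,710.00.
Excess = €13,710.00 − €8,483.58 = €5,226.42.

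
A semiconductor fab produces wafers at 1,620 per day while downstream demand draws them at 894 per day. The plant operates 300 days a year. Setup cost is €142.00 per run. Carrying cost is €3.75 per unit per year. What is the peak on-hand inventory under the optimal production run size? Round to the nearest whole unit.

Annual demand D = 894 × 300 = 268,200.
Production build-up factor (1 − d/p) = 1 − 894/1,620 = 0.4481.
Q* = √(2DS / (H(1 − d/p))) = √(2 × 268,200 × 142 / (3.75 × 0.4481)).
= √(76,168,800 / 1.6806) ≈ 6732.279.
Maximum inventory = Q*(1 − d/p) = 6732.279 × 0.4481 ≈ 3017.058.

I_max ≈ 3,017 wafers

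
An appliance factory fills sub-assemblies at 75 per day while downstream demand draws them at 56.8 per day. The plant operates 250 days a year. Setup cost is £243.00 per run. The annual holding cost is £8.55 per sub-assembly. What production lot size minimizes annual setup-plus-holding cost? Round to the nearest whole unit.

Annual demand D = 56.8 × 250 = 14,200.
Production build-up factor (1 − d/p) = 1 − 56.8/75 = 0.2427.
Q* = √(2DS / (H(1 − d/p))) = √(2 × 14,200 × 243 / (8.55 × 0.2427)).
= √(6,901,200 / 2.0748) ≈ 1823.787.

Q* ≈ 1,824 sub-assemblies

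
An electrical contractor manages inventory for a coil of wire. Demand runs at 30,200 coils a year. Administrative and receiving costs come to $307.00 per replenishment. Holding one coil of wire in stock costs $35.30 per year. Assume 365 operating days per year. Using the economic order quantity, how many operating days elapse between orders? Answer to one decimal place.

T ≈ 8.8 days

Q* = √(2DS/H) = √(2 × 30,200 × 307 / 35.3) ≈ 724.77.
Cycle time = Q*/D × 365 = 724.77 / 30,200 × 365 ≈ 8.760 days.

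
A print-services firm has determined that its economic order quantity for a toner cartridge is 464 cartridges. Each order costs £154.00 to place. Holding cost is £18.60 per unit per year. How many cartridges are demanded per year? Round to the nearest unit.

D ≈ 13,002 cartridges per year

Invert the EOQ relation Q*² = 2DS/H.
From Q* = √(2DS/H): D = Q*²H / (2S) = 464² × 18.6 / (2 × 154) = 13001.642.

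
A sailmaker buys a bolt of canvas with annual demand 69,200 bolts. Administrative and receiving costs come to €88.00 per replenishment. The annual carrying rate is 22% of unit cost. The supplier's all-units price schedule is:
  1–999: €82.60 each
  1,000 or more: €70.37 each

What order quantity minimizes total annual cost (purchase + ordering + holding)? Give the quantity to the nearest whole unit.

Holding cost per unit per year at price C is H = 0.22·C.
Candidates are each tier's EOQ (if it falls in that tier) and each price-break quantity.
EOQ at €82.60 = 818.7 (feasible in tier 1): TC = 69,200×€82.60 + (69,200/818.7)×88 + (818.7/2)×0.22×€82.60 = €5,730,796.84.
EOQ at €70.37 = 887.0 < 1000, so use break Q=1000: TC = 69,200×€70.37 + (69,200/1000.0)×88 + (1000.0/2)×0.22×€70.37 = €4,883,434.30.
Lowest total cost is €4,883,434.30 at Q = 1000.0.

Q* ≈ 1,000 bolts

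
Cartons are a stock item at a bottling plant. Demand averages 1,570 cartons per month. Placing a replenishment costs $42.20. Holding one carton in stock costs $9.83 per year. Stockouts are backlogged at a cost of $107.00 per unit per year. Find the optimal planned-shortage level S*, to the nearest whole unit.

S* ≈ 35 cartons

Annual demand D = 1,570 × 12 = 18,840.
With planned backorders, Q* = √(2DS/H) · √((H+B)/B).
√(2DS/H) = √(2 × 18,840 × 42.2 / 9.83) = 402.193.
√((H+B)/B) = √((9.83+107)/107) = 1.0449.
Q* ≈ 420.262.
S* = Q* · H/(H+B) = 420.262 × 9.83/116.83 ≈ 35.361.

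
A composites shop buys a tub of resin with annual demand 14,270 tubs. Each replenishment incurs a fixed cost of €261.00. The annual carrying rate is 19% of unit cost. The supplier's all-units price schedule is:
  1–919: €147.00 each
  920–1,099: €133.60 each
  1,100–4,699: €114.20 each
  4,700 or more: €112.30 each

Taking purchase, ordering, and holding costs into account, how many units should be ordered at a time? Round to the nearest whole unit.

Holding cost per unit per year at price C is H = 0.19·C.
For each price level, check whether its EOQ is feasible; otherwise the best quantity at that price is the breakpoint.
EOQ at €147.00 = 516.4 (feasible in tier 1): TC = 14,270×€147.00 + (14,270/516.4)×261 + (516.4/2)×0.19×€147.00 = €2,112,113.90.
EOQ at €133.60 = 541.7 < 920, so use break Q=920: TC = 14,270×€133.60 + (14,270/920.0)×261 + (920.0/2)×0.19×€133.60 = €1,922,196.98.
EOQ at €114.20 = 585.9 < 1100, so use break Q=1100: TC = 14,270×€114.20 + (14,270/1100.0)×261 + (1100.0/2)×0.19×€114.20 = €1,644,953.78.
EOQ at €112.30 = 590.9 < 4700, so use break Q=4700: TC = 14,270×€112.30 + (14,270/4700.0)×261 + (4700.0/2)×0.19×€112.30 = €1,653,455.39.
Lowest total cost is €1,644,953.78 at Q = 1100.0.

Q* ≈ 1,100 tubs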